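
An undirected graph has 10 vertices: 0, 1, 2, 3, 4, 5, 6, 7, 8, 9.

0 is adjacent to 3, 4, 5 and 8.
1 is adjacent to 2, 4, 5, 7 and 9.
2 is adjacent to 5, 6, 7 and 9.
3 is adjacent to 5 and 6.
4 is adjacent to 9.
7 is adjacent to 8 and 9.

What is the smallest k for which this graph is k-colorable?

1, 2, 7, 9 are pairwise adjacent (a clique of size 4), so at least 4 colors are needed.
One proper 4-coloring: 0=a, 1=a, 2=b, 3=b, 4=b, 5=c, 6=a, 7=c, 8=b, 9=d. Each edge has distinct colors on its endpoints.

4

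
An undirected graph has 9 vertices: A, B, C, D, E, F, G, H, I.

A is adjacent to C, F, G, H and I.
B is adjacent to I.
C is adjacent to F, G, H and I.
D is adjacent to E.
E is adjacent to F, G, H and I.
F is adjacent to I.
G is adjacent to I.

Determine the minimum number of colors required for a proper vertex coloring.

A, C, F, I are mutually adjacent (a clique of size 4), so at least 4 colors are needed.
One proper 4-coloring: A=2, B=2, C=3, D=1, E=2, F=4, G=4, H=1, I=1. No two adjacent vertices share a color.

4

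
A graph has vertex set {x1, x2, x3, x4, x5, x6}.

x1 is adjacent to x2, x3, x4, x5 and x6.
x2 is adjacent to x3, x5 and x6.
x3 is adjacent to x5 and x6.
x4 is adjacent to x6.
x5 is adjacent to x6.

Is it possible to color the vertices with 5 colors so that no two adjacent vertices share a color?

Yes

The chromatic number is 5. x1, x2, x3, x5, x6 are pairwise adjacent (a clique of size 5), so at least 5 colors are needed.
5 colors suffice: color 1 → {x1}; color 2 → {x6}; color 3 → {x3, x4}; color 4 → {x5}; color 5 → {x2}.
That is already a proper 5-coloring.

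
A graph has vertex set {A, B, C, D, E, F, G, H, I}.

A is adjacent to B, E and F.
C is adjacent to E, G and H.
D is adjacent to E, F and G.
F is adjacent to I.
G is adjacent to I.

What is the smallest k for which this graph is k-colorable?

D and G are adjacent, so at least 2 colors are needed.
A valid assignment using 2 colors: A=2, B=1, C=2, D=2, E=1, F=1, G=1, H=1, I=2. No two adjacent vertices share a color.

2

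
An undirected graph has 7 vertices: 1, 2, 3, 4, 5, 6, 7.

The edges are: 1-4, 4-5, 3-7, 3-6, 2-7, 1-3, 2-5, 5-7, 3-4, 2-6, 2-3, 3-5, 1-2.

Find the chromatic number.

2, 3, 5, 7 form a clique, so at least 4 colors are needed.
One proper 4-coloring: 1=c, 2=b, 3=a, 4=b, 5=c, 6=c, 7=d. Each edge has distinct colors on its endpoints.

4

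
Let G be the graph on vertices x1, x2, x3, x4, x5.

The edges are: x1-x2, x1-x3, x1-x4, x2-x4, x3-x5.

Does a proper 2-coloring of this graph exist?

No

x1, x2, x4 form a triangle, so at least 3 colors are needed.
So 2 colors are not enough.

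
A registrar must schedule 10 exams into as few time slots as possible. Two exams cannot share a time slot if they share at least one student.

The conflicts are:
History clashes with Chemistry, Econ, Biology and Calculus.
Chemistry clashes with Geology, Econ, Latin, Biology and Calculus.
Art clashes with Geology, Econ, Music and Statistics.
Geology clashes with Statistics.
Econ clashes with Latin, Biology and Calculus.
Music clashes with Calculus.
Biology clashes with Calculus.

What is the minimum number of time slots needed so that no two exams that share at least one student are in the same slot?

History, Chemistry, Econ, Biology, Calculus are mutually in conflict, so at least 5 time slots are needed.
5 time slots suffice: time slot 1 → {Chemistry, Art}; time slot 2 → {Geology, Econ, Music}; time slot 3 → {Latin, Statistics, Calculus}; time slot 4 → {Biology}; time slot 5 → {History}. No two conflicting exams share a time slot.

5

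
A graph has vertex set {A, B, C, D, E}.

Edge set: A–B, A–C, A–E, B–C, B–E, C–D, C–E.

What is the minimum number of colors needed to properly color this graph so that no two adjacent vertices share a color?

4

A, B, C, E are mutually adjacent (a clique of size 4), so at least 4 colors are needed.
One proper 4-coloring: A=2, B=4, C=1, D=2, E=3. Every edge joins two different colors.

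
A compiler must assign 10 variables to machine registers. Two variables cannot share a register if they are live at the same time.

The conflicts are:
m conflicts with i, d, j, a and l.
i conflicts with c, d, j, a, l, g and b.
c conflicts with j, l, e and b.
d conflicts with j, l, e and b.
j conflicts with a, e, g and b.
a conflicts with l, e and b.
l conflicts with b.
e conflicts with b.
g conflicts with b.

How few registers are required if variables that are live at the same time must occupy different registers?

4

i, d, l, b pairwise conflict, so at least 4 registers are needed.
4 registers suffice: register 1 → {m, b}; register 2 → {i, e}; register 3 → {j, l}; register 4 → {c, d, a, g}. Every pair that conflicts lands in different registers.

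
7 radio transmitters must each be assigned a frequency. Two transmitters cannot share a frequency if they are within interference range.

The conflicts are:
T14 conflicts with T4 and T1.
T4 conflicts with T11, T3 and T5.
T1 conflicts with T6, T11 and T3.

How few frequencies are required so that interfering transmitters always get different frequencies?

2

T14 and T1 conflict, so at least 2 frequencies are needed.
A valid assignment using 2 frequencies: T14=2, T4=1, T1=1, T6=2, T11=2, T3=2, T5=2. Each listed conflict is separated.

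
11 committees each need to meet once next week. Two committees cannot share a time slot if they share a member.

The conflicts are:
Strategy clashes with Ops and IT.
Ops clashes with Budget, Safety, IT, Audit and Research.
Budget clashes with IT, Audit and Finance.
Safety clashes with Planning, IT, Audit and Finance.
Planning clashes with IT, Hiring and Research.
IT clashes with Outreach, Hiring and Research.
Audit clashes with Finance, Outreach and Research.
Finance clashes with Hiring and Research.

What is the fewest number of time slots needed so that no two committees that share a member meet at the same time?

3

Planning, IT, Hiring all conflict with each other, so at least 3 time slots are needed.
A valid assignment using 3 time slots: Strategy=3, Ops=2, Budget=3, Safety=3, Planning=2, IT=1, Audit=1, Finance=2, Outreach=2, Hiring=3, Research=3. Every pair that conflicts lands in different time slots.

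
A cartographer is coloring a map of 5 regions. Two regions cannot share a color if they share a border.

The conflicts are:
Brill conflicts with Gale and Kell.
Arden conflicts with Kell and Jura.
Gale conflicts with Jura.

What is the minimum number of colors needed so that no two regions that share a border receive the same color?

3

The cycle Jura-Gale-Brill-Kell-Arden-Jura has odd length 5, so it cannot be 2-colored; at least 3 colors are needed.
A valid assignment using 3 colors: Brill=1, Arden=1, Gale=2, Kell=2, Jura=3. Every pair that conflicts lands in different colors.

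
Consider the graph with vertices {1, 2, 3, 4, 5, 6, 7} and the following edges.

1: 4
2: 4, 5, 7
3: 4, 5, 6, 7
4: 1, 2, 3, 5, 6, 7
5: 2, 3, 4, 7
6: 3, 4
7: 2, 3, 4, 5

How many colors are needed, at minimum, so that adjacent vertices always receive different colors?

4

3, 4, 5, 7 form a clique, so at least 4 colors are needed.
One proper 4-coloring: 1=b, 2=d, 3=d, 4=a, 5=b, 6=b, 7=c. Each edge has distinct colors on its endpoints.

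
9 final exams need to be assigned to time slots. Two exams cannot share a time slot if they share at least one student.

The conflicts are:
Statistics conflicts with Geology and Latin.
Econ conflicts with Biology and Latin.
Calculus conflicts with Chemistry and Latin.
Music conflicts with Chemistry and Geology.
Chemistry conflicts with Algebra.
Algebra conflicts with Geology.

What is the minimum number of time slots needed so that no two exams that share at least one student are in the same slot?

Chemistry and Algebra conflict, so at least 2 time slots are needed.
2 time slots suffice: time slot 1 → {Chemistry, Geology, Biology, Latin}; time slot 2 → {Statistics, Econ, Calculus, Music, Algebra}. No two conflicting exams share a time slot.

2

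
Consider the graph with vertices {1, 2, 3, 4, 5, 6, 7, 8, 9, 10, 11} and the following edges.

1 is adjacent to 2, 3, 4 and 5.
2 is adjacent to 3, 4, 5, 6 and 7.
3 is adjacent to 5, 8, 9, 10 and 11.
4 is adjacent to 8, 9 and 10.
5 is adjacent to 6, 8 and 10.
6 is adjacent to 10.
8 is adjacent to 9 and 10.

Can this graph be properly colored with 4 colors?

Yes

The chromatic number is 4. 3, 5, 8, 10 are mutually adjacent (a clique of size 4), so at least 4 colors are needed.
4 colors suffice: 1=yellow, 2=green, 3=red, 4=red, 5=blue, 6=red, 7=red, 8=yellow, 9=blue, 10=green, 11=blue.
That is already a proper 4-coloring.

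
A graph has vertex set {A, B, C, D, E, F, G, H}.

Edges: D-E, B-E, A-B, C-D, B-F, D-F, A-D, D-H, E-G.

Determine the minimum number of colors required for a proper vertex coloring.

D and H are adjacent, so at least 2 colors are needed.
One proper 2-coloring: A=2, B=1, C=2, D=1, E=2, F=2, G=1, H=2. Each edge has distinct colors on its endpoints.

2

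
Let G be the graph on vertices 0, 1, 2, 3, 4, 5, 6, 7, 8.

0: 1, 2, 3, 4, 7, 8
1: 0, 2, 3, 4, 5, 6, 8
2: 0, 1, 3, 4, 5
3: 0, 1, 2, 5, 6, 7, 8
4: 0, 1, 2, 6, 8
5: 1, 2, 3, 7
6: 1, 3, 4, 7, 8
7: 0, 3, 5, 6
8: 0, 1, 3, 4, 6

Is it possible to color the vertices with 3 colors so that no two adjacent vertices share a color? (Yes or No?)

0, 1, 2, 3 are mutually adjacent (a clique of size 4), so at least 4 colors are needed.
So 3 colors are not enough.

No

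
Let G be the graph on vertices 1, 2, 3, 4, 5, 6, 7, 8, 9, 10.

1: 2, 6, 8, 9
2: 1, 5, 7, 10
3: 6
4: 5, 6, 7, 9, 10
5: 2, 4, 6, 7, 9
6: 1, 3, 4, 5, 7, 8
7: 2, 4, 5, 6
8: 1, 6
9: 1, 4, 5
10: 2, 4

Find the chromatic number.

4

4, 5, 6, 7 form a clique, so at least 4 colors are needed.
One proper 4-coloring: 1=b, 2=a, 3=b, 4=b, 5=c, 6=a, 7=d, 8=c, 9=a, 10=c. Each edge has distinct colors on its endpoints.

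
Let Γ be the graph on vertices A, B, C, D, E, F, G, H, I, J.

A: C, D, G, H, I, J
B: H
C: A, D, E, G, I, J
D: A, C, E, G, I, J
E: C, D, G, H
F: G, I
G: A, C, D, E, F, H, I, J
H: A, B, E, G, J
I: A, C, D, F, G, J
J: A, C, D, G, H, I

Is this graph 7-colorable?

Yes

The chromatic number is 6. A, C, D, G, I, J are pairwise adjacent (a clique of size 6), so at least 6 colors are needed.
One proper 6-coloring: A=2, B=1, C=3, D=4, E=2, F=2, G=1, H=3, I=5, J=6.
Since 7 ≥ 6, a proper 7-coloring certainly exists.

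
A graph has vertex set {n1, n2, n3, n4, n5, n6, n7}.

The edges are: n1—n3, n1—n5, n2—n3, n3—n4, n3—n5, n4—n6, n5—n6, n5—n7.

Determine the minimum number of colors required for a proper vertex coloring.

3

n1, n3, n5 are mutually adjacent, so at least 3 colors are needed.
3 colors suffice: color R → {n2, n4, n5}; color B → {n3, n6, n7}; color G → {n1}. Every edge joins two different colors.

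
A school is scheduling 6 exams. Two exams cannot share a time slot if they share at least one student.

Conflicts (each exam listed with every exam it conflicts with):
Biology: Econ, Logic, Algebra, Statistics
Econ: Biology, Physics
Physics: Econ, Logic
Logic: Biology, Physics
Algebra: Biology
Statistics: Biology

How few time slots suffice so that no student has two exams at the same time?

Biology and Logic conflict, so at least 2 time slots are needed.
Using 2 time slots: Biology=1, Econ=2, Physics=1, Logic=2, Algebra=2, Statistics=2. Every pair that conflicts lands in different time slots.

2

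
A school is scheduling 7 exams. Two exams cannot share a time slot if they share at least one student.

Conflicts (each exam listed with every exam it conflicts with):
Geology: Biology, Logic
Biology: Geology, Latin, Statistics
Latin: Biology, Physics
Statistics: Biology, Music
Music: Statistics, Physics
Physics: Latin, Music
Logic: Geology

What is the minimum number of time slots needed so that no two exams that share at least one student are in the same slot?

The cycle Physics-Latin-Biology-Statistics-Music-Physics has odd length 5, so it cannot be 2-colored; at least 3 time slots are needed.
3 time slots suffice: time slot 1 → {Biology, Physics, Logic}; time slot 2 → {Geology, Latin, Music}; time slot 3 → {Statistics}. Each listed conflict is separated.

3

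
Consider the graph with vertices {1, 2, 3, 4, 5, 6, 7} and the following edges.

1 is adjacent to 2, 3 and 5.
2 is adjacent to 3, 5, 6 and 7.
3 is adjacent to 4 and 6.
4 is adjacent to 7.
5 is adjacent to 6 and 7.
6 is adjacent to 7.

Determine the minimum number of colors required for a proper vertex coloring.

2, 5, 6, 7 are pairwise adjacent (a clique of size 4), so at least 4 colors are needed.
4 colors suffice: color red → {2, 4}; color blue → {3, 5}; color green → {1, 6}; color yellow → {7}. Every edge joins two different colors.

4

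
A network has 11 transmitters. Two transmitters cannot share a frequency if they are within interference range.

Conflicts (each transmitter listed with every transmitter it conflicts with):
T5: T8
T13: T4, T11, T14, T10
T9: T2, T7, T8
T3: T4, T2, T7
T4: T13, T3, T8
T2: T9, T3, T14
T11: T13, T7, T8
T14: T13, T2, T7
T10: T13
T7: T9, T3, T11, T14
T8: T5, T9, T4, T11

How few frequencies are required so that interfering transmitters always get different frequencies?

The cycle T7-T11-T13-T4-T3-T7 has odd length 5, so it cannot be 2-colored; at least 3 frequencies are needed.
3 frequencies suffice: frequency 1 → {T13, T2, T7, T8}; frequency 2 → {T5, T9, T4, T11, T14, T10}; frequency 3 → {T3}. Each listed conflict is separated.

3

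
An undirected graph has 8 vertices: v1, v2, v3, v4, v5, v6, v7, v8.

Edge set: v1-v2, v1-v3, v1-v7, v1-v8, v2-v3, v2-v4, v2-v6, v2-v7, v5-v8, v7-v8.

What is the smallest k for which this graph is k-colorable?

v1, v2, v7 are mutually adjacent, so at least 3 colors are needed.
One proper 3-coloring: v1=2, v2=1, v3=3, v4=2, v5=2, v6=2, v7=3, v8=1. Every edge joins two different colors.

3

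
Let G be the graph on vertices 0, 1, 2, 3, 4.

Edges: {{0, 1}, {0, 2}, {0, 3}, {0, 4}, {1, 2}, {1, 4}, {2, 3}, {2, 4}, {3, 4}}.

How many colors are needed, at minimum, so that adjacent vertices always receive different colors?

0, 2, 3, 4 are pairwise adjacent (a clique of size 4), so at least 4 colors are needed.
One proper 4-coloring: 0=a, 1=d, 2=c, 3=d, 4=b. No two adjacent vertices share a color.

4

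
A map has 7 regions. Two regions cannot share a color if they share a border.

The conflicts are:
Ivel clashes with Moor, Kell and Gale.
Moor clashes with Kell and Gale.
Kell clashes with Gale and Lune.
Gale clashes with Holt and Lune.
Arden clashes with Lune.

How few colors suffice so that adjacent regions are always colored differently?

Ivel, Moor, Kell, Gale are mutually in conflict, so at least 4 colors are needed.
4 colors suffice: color 1 → {Gale, Arden}; color 2 → {Kell, Holt}; color 3 → {Ivel, Lune}; color 4 → {Moor}. Every pair that conflicts lands in different colors.

4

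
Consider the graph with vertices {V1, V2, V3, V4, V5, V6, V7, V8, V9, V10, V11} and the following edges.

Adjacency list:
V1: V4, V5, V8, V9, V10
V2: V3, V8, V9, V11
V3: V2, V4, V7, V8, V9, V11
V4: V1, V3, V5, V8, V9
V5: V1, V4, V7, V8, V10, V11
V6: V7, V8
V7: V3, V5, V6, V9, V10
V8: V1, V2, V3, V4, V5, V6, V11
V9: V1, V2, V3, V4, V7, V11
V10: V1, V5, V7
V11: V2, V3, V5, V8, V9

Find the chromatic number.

4

V1, V4, V5, V8 are pairwise adjacent (a clique of size 4), so at least 4 colors are needed.
4 colors suffice: V1=G, V2=Y, V3=B, V4=Y, V5=B, V6=B, V7=G, V8=R, V9=R, V10=R, V11=G. No two adjacent vertices share a color.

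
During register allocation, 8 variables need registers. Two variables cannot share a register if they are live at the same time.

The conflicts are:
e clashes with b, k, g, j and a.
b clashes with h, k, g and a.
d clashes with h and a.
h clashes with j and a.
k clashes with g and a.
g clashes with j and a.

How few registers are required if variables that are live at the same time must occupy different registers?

5

e, b, k, g, a all conflict with each other, so at least 5 registers are needed.
5 registers suffice: register 1 → {j, a}; register 2 → {e, h}; register 3 → {d, g}; register 4 → {b}; register 5 → {k}. Every pair that conflicts lands in different registers.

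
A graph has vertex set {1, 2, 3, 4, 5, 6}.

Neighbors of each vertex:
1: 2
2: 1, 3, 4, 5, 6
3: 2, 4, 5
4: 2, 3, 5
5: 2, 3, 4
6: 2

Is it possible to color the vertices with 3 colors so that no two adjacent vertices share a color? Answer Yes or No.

2, 3, 4, 5 are mutually adjacent (a clique of size 4), so at least 4 colors are needed.
So 3 colors are not enough.

No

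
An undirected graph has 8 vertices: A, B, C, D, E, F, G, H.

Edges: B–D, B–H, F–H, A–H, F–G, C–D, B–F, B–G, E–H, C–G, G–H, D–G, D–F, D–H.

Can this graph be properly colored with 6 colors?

The chromatic number is 5. B, D, F, G, H are pairwise adjacent (a clique of size 5), so at least 5 colors are needed.
5 colors suffice: color 1 → {C, H}; color 2 → {A, E, G}; color 3 → {D}; color 4 → {F}; color 5 → {B}.
Since 6 ≥ 5, a proper 6-coloring certainly exists.

Yes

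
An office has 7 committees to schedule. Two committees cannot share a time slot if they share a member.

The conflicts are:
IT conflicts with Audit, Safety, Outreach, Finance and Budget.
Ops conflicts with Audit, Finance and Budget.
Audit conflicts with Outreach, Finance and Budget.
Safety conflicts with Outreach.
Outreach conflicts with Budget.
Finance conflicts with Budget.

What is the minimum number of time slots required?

IT, Audit, Outreach, Budget all conflict with each other, so at least 4 time slots are needed.
4 time slots suffice: time slot 1 → {IT, Ops}; time slot 2 → {Audit, Safety}; time slot 3 → {Budget}; time slot 4 → {Outreach, Finance}. Each listed conflict is separated.

4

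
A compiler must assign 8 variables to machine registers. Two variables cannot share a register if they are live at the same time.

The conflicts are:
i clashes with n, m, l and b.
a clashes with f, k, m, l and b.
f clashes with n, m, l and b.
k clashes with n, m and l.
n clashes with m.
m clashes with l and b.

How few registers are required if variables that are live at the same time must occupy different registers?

4

a, k, m, l are mutually in conflict, so at least 4 registers are needed.
4 registers suffice: i=3, a=4, f=3, k=3, n=2, m=1, l=2, b=2. Each listed conflict is separated.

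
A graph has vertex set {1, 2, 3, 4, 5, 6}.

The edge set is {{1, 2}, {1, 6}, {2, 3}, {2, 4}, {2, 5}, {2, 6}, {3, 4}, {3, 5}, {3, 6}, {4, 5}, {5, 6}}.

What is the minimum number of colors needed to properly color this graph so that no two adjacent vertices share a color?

2, 3, 4, 5 are mutually adjacent (a clique of size 4), so at least 4 colors are needed.
4 colors suffice: color a → {2}; color b → {1, 5}; color c → {3}; color d → {4, 6}. No two adjacent vertices share a color.

4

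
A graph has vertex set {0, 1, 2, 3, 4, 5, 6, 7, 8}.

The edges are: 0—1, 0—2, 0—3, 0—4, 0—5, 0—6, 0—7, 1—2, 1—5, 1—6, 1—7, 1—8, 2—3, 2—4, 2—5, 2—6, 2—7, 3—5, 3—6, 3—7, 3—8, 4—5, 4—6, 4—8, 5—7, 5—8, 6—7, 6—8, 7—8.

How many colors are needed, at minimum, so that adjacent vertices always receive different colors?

5

0, 1, 2, 5, 7 are pairwise adjacent (a clique of size 5), so at least 5 colors are needed.
5 colors suffice: 0=yellow, 1=purple, 2=red, 3=purple, 4=green, 5=blue, 6=blue, 7=green, 8=red. Every edge joins two different colors.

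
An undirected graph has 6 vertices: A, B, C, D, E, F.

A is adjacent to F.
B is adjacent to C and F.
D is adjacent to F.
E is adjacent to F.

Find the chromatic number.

2

E and F are adjacent, so at least 2 colors are needed.
2 colors suffice: color 1 → {C, F}; color 2 → {A, B, D, E}. Each edge has distinct colors on its endpoints.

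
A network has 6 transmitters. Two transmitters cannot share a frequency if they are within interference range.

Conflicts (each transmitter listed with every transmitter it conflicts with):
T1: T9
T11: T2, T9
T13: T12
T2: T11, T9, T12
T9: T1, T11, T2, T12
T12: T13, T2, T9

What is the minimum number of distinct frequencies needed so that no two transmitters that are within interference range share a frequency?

3

T2, T9, T12 pairwise conflict, so at least 3 frequencies are needed.
3 frequencies suffice: T1=2, T11=2, T13=1, T2=3, T9=1, T12=2. Every pair that conflicts lands in different frequencies.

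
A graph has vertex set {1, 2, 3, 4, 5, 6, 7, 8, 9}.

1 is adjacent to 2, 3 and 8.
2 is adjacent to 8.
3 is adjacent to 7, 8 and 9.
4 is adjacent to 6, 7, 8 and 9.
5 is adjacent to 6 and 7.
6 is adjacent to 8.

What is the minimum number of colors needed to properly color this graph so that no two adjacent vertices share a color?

3

4, 6, 8 form a triangle, so at least 3 colors are needed.
One proper 3-coloring: 1=c, 2=b, 3=b, 4=b, 5=b, 6=c, 7=a, 8=a, 9=a. Every edge joins two different colors.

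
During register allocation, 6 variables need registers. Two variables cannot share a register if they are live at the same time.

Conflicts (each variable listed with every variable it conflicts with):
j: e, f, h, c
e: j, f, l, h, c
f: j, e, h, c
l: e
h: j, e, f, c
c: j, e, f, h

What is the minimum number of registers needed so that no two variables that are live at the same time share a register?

5

j, e, f, h, c are mutually in conflict, so at least 5 registers are needed.
5 registers suffice: register 1 → {e}; register 2 → {l, h}; register 3 → {f}; register 4 → {c}; register 5 → {j}. No two conflicting variables share a register.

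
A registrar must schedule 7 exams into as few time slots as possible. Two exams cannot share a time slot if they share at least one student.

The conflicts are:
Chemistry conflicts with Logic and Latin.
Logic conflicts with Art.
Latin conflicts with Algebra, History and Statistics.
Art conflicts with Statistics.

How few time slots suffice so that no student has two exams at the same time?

3

The cycle Statistics-Art-Logic-Chemistry-Latin-Statistics has odd length 5, so it cannot be 2-colored; at least 3 time slots are needed.
3 time slots suffice: time slot 1 → {Logic, Latin}; time slot 2 → {Chemistry, Algebra, History, Art}; time slot 3 → {Statistics}. No two conflicting exams share a time slot.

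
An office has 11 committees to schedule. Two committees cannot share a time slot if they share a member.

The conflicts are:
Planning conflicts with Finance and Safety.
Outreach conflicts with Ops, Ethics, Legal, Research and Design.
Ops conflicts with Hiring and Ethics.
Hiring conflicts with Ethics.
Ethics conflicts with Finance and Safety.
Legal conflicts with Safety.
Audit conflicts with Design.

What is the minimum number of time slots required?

3

Ops, Hiring, Ethics pairwise conflict, so at least 3 time slots are needed.
3 time slots suffice: Planning=2, Outreach=1, Ops=3, Hiring=1, Ethics=2, Legal=2, Finance=1, Safety=1, Audit=1, Research=2, Design=2. Every pair that conflicts lands in different time slots.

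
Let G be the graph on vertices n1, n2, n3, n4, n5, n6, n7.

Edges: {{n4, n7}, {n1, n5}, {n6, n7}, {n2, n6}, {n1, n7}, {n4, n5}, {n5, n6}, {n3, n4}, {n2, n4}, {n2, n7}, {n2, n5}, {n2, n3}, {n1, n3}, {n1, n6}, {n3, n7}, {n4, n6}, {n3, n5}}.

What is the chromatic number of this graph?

n2, n3, n4, n7 are pairwise adjacent (a clique of size 4), so at least 4 colors are needed.
4 colors suffice: color 1 → {n5, n7}; color 2 → {n1, n4}; color 3 → {n2}; color 4 → {n3, n6}. Every edge joins two different colors.

4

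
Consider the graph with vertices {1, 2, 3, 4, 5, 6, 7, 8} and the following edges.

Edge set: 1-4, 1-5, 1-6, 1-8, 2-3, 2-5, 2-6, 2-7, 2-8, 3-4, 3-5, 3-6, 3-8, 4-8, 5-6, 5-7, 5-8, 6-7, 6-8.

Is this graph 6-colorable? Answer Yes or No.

The chromatic number is 5. 2, 3, 5, 6, 8 are pairwise adjacent (a clique of size 5), so at least 5 colors are needed.
5 colors suffice: 1=yellow, 2=yellow, 3=purple, 4=blue, 5=blue, 6=green, 7=red, 8=red.
Since 6 ≥ 5, a proper 6-coloring certainly exists.

Yes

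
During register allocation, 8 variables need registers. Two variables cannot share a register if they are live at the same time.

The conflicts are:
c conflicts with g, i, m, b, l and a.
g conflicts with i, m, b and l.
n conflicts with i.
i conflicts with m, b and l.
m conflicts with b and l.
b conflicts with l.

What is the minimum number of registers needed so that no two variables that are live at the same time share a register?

6

c, g, i, m, b, l pairwise conflict, so at least 6 registers are needed.
6 registers suffice: register 1 → {c, n}; register 2 → {i, a}; register 3 → {g}; register 4 → {b}; register 5 → {m}; register 6 → {l}. Each listed conflict is separated.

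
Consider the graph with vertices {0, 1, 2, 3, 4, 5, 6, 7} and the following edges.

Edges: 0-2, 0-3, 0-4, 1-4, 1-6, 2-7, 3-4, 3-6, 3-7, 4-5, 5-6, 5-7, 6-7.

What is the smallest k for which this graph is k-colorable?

3

3, 6, 7 are mutually adjacent, so at least 3 colors are needed.
3 colors suffice: color red → {1, 2, 3, 5}; color blue → {4, 7}; color green → {0, 6}. No two adjacent vertices share a color.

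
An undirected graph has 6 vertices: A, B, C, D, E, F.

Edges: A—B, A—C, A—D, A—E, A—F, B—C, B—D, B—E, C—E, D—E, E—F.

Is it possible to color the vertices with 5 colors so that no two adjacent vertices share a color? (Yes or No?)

The chromatic number is 4. A, B, C, E are mutually adjacent (a clique of size 4), so at least 4 colors are needed.
A valid assignment using 4 colors: A=1, B=3, C=4, D=4, E=2, F=3.
Since 5 ≥ 4, a proper 5-coloring certainly exists.

Yes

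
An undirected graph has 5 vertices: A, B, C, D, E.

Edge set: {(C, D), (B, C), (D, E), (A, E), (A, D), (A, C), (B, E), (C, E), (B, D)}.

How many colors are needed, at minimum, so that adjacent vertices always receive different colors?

4

B, C, D, E form a clique, so at least 4 colors are needed.
4 colors suffice: color 1 → {C}; color 2 → {D}; color 3 → {E}; color 4 → {A, B}. Each edge has distinct colors on its endpoints.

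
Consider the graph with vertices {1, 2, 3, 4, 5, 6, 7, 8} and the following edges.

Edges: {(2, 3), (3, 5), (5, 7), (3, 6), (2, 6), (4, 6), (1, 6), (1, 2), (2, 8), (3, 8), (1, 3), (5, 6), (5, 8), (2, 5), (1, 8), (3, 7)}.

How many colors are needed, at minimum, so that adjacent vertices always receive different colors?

4

1, 2, 3, 6 are pairwise adjacent (a clique of size 4), so at least 4 colors are needed.
One proper 4-coloring: 1=d, 2=c, 3=a, 4=a, 5=d, 6=b, 7=b, 8=b. No two adjacent vertices share a color.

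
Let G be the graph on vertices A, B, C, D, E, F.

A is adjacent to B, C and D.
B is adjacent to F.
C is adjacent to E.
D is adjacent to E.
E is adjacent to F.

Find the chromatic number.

3

The cycle B-A-C-E-F-B has odd length 5, so it cannot be 2-colored; at least 3 colors are needed.
3 colors suffice: A=red, B=blue, C=blue, D=blue, E=red, F=green. No two adjacent vertices share a color.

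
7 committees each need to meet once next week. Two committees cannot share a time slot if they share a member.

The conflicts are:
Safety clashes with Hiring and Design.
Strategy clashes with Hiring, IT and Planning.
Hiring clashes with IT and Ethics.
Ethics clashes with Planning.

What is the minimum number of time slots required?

3

Strategy, Hiring, IT pairwise conflict, so at least 3 time slots are needed.
3 time slots suffice: time slot 1 → {Hiring, Planning, Design}; time slot 2 → {Safety, Strategy, Ethics}; time slot 3 → {IT}. Every pair that conflicts lands in different time slots.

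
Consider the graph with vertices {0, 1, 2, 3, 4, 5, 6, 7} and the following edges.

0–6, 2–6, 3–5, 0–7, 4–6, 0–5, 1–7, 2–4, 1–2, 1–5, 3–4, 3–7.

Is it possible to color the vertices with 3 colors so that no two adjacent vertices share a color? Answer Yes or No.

The chromatic number is 3. 2, 4, 6 are pairwise adjacent, so at least 3 colors are needed.
3 colors suffice: 0=red, 1=green, 2=red, 3=red, 4=blue, 5=blue, 6=green, 7=blue.
That is already a proper 3-coloring.

Yes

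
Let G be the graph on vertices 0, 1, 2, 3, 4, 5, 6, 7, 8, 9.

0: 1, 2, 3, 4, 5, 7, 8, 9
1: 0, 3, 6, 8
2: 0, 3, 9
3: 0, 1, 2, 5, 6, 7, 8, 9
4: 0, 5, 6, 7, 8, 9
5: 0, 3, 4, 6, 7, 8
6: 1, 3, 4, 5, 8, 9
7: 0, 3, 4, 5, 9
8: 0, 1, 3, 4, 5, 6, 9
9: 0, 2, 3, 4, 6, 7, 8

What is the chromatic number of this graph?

4, 5, 6, 8 are pairwise adjacent (a clique of size 4), so at least 4 colors are needed.
4 colors suffice: color a → {0, 6}; color b → {3, 4}; color c → {1, 5, 9}; color d → {2, 7, 8}. No two adjacent vertices share a color.

4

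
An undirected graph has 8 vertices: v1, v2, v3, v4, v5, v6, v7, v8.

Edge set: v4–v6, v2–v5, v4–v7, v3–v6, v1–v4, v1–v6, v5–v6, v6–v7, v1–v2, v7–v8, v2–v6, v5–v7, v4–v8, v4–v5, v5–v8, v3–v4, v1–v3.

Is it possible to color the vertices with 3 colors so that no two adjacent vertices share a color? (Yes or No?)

v4, v5, v6, v7 are mutually adjacent (a clique of size 4), so at least 4 colors are needed.
So 3 colors are not enough.

No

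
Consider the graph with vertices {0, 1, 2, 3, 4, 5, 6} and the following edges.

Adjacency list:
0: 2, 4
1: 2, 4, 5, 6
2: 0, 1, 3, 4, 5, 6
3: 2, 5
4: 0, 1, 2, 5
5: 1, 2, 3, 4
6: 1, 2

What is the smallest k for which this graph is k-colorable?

4

1, 2, 4, 5 are pairwise adjacent (a clique of size 4), so at least 4 colors are needed.
A valid assignment using 4 colors: 0=b, 1=c, 2=a, 3=c, 4=d, 5=b, 6=b. Each edge has distinct colors on its endpoints.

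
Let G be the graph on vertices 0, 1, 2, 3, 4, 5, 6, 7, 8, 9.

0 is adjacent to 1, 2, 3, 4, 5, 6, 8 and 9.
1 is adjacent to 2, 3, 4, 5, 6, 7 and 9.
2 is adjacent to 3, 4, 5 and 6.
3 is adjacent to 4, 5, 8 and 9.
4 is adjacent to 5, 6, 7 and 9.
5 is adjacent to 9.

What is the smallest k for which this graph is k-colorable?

0, 1, 2, 3, 4, 5 form a clique, so at least 6 colors are needed.
6 colors suffice: color a → {4, 8}; color b → {1}; color c → {0, 7}; color d → {3, 6}; color e → {2, 9}; color f → {5}. No two adjacent vertices share a color.

6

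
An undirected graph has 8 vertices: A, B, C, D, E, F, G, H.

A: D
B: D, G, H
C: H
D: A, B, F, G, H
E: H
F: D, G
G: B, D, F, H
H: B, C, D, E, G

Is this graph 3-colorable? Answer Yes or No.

B, D, G, H are pairwise adjacent (a clique of size 4), so at least 4 colors are needed.
So 3 colors are not enough.

No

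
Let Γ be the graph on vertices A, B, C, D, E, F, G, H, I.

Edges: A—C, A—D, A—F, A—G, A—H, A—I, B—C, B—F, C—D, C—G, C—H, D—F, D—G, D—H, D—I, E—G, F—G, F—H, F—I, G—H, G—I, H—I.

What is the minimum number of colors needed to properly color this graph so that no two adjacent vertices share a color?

A, D, F, G, H, I are mutually adjacent (a clique of size 6), so at least 6 colors are needed.
6 colors suffice: color 1 → {B, G}; color 2 → {D, E}; color 3 → {H}; color 4 → {A}; color 5 → {C, F}; color 6 → {I}. Every edge joins two different colors.

6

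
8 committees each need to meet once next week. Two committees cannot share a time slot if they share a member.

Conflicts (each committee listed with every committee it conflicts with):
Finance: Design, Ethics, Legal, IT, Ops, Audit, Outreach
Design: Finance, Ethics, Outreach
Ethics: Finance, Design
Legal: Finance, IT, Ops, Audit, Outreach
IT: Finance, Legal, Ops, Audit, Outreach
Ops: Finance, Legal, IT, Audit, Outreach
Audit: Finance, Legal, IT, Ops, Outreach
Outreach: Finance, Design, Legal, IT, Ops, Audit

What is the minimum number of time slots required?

Finance, Legal, IT, Ops, Audit, Outreach pairwise conflict, so at least 6 time slots are needed.
6 time slots suffice: time slot 1 → {Finance}; time slot 2 → {Ethics, Outreach}; time slot 3 → {Design, Ops}; time slot 4 → {Audit}; time slot 5 → {Legal}; time slot 6 → {IT}. Each listed conflict is separated.

6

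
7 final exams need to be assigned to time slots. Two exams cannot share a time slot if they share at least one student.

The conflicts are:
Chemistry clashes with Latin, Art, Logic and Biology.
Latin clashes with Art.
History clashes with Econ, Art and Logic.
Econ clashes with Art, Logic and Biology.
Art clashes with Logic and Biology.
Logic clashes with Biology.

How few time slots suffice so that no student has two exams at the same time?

4

Chemistry, Art, Logic, Biology all conflict with each other, so at least 4 time slots are needed.
4 time slots suffice: time slot 1 → {Art}; time slot 2 → {Latin, Logic}; time slot 3 → {History, Biology}; time slot 4 → {Chemistry, Econ}. Every pair that conflicts lands in different time slots.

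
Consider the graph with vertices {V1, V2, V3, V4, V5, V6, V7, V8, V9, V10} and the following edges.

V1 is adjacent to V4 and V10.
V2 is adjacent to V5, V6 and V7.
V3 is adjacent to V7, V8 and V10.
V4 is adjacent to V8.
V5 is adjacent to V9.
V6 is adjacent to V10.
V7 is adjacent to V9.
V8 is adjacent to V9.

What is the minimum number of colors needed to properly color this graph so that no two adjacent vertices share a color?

The cycle V10-V3-V8-V4-V1-V10 has odd length 5, so it cannot be 2-colored; at least 3 colors are needed.
A valid assignment using 3 colors: V1=2, V2=1, V3=3, V4=1, V5=2, V6=2, V7=2, V8=2, V9=1, V10=1. No two adjacent vertices share a color.

3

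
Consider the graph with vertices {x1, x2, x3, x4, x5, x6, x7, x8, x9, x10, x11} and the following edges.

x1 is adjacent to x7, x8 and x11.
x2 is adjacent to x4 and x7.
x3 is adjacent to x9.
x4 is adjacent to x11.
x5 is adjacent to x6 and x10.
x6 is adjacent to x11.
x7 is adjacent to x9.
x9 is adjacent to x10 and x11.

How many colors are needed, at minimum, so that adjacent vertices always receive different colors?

3

The cycle x11-x1-x7-x2-x4-x11 has odd length 5, so it cannot be 2-colored; at least 3 colors are needed.
3 colors suffice: x1=2, x2=3, x3=1, x4=2, x5=1, x6=2, x7=1, x8=1, x9=2, x10=3, x11=1. No two adjacent vertices share a color.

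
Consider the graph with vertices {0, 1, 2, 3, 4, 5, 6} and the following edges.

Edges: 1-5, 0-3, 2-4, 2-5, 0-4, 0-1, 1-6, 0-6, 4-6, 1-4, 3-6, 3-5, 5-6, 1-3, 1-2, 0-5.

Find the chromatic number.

0, 1, 3, 5, 6 form a clique, so at least 5 colors are needed.
5 colors suffice: color red → {1}; color blue → {2, 6}; color green → {4, 5}; color yellow → {0}; color purple → {3}. No two adjacent vertices share a color.

5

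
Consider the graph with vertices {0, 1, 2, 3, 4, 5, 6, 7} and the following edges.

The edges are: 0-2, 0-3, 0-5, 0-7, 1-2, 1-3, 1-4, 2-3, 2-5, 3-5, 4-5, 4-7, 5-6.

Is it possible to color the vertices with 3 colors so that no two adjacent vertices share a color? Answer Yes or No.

No

0, 2, 3, 5 form a clique, so at least 4 colors are needed.
So 3 colors are not enough.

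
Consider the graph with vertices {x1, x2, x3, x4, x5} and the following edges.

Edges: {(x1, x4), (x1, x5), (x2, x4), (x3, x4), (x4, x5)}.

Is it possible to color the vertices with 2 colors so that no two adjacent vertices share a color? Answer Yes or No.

x1, x4, x5 form a triangle, so at least 3 colors are needed.
So 2 colors are not enough.

No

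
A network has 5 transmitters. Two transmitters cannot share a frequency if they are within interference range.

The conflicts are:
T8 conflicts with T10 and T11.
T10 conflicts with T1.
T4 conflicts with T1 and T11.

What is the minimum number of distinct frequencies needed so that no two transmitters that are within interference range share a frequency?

3

The cycle T11-T8-T10-T1-T4-T11 has odd length 5, so it cannot be 2-colored; at least 3 frequencies are needed.
3 frequencies suffice: frequency 1 → {T10, T4}; frequency 2 → {T8, T1}; frequency 3 → {T11}. No two conflicting transmitters share a frequency.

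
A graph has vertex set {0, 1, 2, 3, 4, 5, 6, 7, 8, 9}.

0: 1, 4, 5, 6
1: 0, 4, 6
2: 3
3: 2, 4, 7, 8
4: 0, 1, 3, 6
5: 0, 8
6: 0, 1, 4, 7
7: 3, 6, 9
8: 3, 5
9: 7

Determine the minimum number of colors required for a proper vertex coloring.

0, 1, 4, 6 are mutually adjacent (a clique of size 4), so at least 4 colors are needed.
4 colors suffice: color red → {3, 5, 6, 9}; color blue → {0, 2, 7, 8}; color green → {4}; color yellow → {1}. No two adjacent vertices share a color.

4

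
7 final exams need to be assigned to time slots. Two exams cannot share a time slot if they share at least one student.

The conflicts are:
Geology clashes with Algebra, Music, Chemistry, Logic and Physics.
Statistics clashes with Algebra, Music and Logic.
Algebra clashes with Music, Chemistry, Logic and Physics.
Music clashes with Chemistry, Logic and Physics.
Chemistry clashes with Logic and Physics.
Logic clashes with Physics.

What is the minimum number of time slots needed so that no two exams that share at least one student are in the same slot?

Geology, Algebra, Music, Chemistry, Logic, Physics are mutually in conflict, so at least 6 time slots are needed.
6 time slots suffice: time slot 1 → {Algebra}; time slot 2 → {Music}; time slot 3 → {Logic}; time slot 4 → {Statistics, Physics}; time slot 5 → {Chemistry}; time slot 6 → {Geology}. Each listed conflict is separated.

6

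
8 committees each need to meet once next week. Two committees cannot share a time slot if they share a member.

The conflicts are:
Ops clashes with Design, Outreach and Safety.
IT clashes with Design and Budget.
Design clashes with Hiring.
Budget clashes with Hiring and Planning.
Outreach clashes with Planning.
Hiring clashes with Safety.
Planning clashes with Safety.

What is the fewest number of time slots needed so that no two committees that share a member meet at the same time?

Ops and Outreach conflict, so at least 2 time slots are needed.
2 time slots suffice: time slot 1 → {Ops, IT, Hiring, Planning}; time slot 2 → {Design, Budget, Outreach, Safety}. Every pair that conflicts lands in different time slots.

2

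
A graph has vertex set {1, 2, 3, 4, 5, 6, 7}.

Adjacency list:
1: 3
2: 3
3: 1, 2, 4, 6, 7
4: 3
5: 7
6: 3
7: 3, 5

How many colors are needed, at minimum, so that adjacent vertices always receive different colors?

2

3 and 6 are adjacent, so at least 2 colors are needed.
A valid assignment using 2 colors: 1=blue, 2=blue, 3=red, 4=blue, 5=red, 6=blue, 7=blue. Every edge joins two different colors.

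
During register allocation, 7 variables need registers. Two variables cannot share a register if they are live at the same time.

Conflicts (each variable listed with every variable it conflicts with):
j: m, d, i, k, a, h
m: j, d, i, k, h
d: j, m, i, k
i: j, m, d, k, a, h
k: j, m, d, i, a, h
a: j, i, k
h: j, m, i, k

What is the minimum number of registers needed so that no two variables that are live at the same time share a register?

5

j, m, d, i, k pairwise conflict, so at least 5 registers are needed.
5 registers suffice: j=3, m=4, d=5, i=2, k=1, a=4, h=5. Each listed conflict is separated.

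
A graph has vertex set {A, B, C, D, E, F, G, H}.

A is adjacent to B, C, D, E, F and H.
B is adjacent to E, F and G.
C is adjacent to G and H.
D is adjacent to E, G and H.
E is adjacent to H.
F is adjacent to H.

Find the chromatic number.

A, D, E, H are mutually adjacent (a clique of size 4), so at least 4 colors are needed.
4 colors suffice: A=1, B=2, C=3, D=3, E=4, F=3, G=1, H=2. Each edge has distinct colors on its endpoints.

4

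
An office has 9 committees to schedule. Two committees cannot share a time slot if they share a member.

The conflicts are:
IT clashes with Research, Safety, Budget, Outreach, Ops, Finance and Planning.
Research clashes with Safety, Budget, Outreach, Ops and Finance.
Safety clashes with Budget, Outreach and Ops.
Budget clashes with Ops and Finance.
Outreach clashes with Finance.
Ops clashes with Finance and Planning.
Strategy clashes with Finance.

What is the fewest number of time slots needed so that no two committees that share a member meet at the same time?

IT, Research, Safety, Budget, Ops all conflict with each other, so at least 5 time slots are needed.
5 time slots suffice: IT=1, Research=2, Safety=4, Budget=5, Outreach=3, Ops=3, Strategy=1, Finance=4, Planning=2. Every pair that conflicts lands in different time slots.

5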